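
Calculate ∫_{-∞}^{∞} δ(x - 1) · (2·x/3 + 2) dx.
\frac{8}{3}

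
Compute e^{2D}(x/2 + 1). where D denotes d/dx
\frac{x}{2} + 2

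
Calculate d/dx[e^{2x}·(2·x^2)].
4 x \left(x + 1\right) e^{2 x}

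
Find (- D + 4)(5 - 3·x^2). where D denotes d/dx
- 12 x^{2} + 6 x + 20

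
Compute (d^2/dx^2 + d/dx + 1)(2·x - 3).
2 x - 1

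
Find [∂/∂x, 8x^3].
24 x^{2}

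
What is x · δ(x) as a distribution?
0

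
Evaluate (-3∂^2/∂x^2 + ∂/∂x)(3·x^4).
12 x^{2} \left(x - 9\right)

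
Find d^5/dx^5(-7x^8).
- 47040 x^{3}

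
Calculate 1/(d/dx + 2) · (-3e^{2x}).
- \frac{3 e^{2 x}}{4}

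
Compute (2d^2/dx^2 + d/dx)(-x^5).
5 x^{3} \left(- x - 8\right)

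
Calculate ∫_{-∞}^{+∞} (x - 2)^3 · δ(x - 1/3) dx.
- \frac{125}{27}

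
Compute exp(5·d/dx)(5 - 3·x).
- 3 x - 10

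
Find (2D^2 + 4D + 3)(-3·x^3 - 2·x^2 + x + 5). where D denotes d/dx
- 9 x^{3} - 42 x^{2} - 49 x + 11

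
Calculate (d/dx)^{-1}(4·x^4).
\frac{4 x^{5}}{5}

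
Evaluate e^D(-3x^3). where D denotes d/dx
- 3 x^{3} - 9 x^{2} - 9 x - 3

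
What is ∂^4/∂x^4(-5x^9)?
- 15120 x^{5}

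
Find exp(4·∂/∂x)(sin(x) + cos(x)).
\sqrt{2} \sin{\left(x + \frac{\pi}{4} + 4 \right)}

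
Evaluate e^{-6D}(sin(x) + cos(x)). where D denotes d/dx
\sqrt{2} \cos{\left(- x + \frac{\pi}{4} + 6 \right)}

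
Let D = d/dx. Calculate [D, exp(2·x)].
2 e^{2 x}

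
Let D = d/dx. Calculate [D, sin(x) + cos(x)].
- \sin{\left(x \right)} + \cos{\left(x \right)}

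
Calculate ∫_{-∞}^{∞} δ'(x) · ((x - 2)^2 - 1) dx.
4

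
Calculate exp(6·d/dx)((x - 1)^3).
x^{3} + 15 x^{2} + 75 x + 125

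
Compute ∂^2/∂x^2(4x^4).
48 x^{2}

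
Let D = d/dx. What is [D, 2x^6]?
12 x^{5}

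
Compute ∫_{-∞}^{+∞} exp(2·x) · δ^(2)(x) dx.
4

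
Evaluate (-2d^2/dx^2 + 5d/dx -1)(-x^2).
x^{2} - 10 x + 4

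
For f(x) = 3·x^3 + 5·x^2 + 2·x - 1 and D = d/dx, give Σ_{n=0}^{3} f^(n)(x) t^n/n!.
3 t^{3} + t^{2} \left(9 x + 5\right) + t \left(9 x^{2} + 10 x + 2\right) + 3 x^{3} + 5 x^{2} + 2 x - 1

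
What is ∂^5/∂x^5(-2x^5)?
-240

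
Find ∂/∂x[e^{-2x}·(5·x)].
5 \left(1 - 2 x\right) e^{- 2 x}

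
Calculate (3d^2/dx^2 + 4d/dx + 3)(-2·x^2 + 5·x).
- 6 x^{2} - x + 8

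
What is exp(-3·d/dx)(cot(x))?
\cot{\left(x - 3 \right)}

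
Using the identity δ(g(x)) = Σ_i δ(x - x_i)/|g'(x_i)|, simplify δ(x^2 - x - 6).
\frac{\delta(x - 3) + \delta(x + 2)}{5}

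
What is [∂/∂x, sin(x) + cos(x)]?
- \sin{\left(x \right)} + \cos{\left(x \right)}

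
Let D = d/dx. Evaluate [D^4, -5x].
-20D^{3}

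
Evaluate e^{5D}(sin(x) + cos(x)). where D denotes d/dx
\sqrt{2} \sin{\left(x + \frac{\pi}{4} + 5 \right)}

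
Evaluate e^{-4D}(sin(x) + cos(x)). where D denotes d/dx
\sqrt{2} \cos{\left(- x + \frac{\pi}{4} + 4 \right)}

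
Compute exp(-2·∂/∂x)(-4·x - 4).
4 - 4 x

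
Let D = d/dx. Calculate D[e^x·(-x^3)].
x^{2} \left(- x - 3\right) e^{x}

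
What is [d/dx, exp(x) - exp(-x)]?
2 \cosh{\left(x \right)}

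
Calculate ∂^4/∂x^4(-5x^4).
-120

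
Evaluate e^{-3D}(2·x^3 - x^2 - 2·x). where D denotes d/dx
2 x^{3} - 19 x^{2} + 58 x - 57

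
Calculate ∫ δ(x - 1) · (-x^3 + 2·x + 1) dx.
2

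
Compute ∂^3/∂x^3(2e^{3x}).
54 e^{3 x}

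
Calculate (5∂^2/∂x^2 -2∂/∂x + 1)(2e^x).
8 e^{x}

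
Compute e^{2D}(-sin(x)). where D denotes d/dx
- \sin{\left(x + 2 \right)}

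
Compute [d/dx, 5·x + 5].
5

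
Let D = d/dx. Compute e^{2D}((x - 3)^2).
x^{2} - 2 x + 1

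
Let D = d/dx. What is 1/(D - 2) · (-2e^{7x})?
- \frac{2 e^{7 x}}{5}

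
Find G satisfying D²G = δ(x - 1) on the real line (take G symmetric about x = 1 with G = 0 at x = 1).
\frac{|x - 1|}{2}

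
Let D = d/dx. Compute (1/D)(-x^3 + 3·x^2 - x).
- \frac{x^{4}}{4} + x^{3} - \frac{x^{2}}{2}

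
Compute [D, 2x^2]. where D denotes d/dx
4 x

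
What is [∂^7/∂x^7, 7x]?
49\frac{d^{6}}{dx^{6}}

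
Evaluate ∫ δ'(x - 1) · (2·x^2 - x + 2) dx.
-3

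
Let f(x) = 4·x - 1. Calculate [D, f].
4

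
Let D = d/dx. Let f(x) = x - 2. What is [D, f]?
1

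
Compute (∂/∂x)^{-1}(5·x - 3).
\frac{5 x^{2}}{2} - 3 x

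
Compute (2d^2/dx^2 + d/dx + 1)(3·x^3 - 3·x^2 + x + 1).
3 x^{3} + 6 x^{2} + 31 x - 10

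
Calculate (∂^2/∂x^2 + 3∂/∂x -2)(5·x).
15 - 10 x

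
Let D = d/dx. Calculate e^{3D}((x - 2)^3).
x^{3} + 3 x^{2} + 3 x + 1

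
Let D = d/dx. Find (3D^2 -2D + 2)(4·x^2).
8 x^{2} - 16 x + 24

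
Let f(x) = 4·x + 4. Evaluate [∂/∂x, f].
4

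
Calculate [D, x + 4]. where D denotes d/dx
1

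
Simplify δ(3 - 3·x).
\frac{\delta(x - 1)}{3}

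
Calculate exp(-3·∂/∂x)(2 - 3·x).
11 - 3 x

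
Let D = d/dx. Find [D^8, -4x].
-32D^{7}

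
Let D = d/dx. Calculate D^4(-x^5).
- 120 x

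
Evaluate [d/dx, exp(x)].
e^{x}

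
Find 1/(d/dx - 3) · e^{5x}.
\frac{e^{5 x}}{2}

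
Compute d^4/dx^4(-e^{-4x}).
- 256 e^{- 4 x}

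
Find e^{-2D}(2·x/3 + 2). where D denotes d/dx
\frac{2 x}{3} + \frac{2}{3}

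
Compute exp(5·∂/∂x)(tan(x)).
\tan{\left(x + 5 \right)}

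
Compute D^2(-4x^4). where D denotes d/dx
- 48 x^{2}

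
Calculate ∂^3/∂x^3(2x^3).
12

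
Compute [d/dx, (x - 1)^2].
2 x - 2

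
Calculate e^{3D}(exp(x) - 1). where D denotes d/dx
e^{x + 3} - 1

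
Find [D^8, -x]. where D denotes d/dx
-8D^{7}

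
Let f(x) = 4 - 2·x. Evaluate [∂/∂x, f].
-2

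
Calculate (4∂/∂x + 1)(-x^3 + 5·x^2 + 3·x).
- x^{3} - 7 x^{2} + 43 x + 12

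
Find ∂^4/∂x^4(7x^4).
168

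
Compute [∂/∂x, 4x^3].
12 x^{2}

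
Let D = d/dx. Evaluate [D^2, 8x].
16D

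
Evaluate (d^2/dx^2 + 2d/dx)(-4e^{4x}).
- 96 e^{4 x}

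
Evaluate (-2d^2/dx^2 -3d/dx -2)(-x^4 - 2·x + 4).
2 x^{4} + 12 x^{3} + 24 x^{2} + 4 x - 2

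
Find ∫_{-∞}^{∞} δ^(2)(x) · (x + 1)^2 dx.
2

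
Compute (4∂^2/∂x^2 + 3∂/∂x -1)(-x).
x - 3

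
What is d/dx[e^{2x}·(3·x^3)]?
x^{2} \left(6 x + 9\right) e^{2 x}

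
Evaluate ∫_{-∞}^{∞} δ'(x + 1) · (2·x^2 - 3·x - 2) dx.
7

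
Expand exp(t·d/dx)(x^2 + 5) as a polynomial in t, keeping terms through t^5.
t^{2} + 2 t x + x^{2} + 5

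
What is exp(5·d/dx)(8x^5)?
8 x^{5} + 200 x^{4} + 2000 x^{3} + 10000 x^{2} + 25000 x + 25000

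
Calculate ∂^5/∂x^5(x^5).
120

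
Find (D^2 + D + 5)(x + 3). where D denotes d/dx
5 x + 16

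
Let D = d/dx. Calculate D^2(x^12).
132 x^{10}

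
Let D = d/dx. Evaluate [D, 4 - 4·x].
-4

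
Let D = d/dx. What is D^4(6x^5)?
720 x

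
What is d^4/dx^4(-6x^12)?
- 71280 x^{8}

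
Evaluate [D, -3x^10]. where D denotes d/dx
- 30 x^{9}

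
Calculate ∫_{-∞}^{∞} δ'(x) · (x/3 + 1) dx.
- \frac{1}{3}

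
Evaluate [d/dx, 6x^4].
24 x^{3}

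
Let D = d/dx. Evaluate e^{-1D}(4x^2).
4 x^{2} - 8 x + 4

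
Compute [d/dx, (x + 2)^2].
2 x + 4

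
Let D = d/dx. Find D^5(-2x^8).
- 13440 x^{3}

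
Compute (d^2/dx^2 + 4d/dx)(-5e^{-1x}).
15 e^{- x}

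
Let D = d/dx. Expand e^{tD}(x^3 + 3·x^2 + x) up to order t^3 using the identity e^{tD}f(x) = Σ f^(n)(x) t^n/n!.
t^{3} + 3 t^{2} \left(x + 1\right) + t \left(3 x^{2} + 6 x + 1\right) + x^{3} + 3 x^{2} + x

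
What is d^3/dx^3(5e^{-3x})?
- 135 e^{- 3 x}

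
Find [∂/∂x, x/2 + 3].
\frac{1}{2}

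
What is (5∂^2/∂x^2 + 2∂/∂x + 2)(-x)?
- 2 x - 2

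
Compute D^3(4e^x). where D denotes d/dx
4 e^{x}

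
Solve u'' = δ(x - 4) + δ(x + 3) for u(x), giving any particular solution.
\frac{|x - 4|}{2} + \frac{|x + 3|}{2}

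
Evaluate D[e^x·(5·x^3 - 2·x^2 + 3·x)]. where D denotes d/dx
\left(5 x^{3} + 13 x^{2} - x + 3\right) e^{x}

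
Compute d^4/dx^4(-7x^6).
- 2520 x^{2}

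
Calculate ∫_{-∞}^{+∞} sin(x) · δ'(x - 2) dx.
- \cos{\left(2 \right)}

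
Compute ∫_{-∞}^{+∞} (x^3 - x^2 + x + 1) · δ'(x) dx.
-1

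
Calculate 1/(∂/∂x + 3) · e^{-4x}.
- e^{- 4 x}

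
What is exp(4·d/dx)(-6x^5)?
- 6 x^{5} - 120 x^{4} - 960 x^{3} - 3840 x^{2} - 7680 x - 6144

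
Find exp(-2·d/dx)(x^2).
x^{2} - 4 x + 4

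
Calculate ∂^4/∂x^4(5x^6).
1800 x^{2}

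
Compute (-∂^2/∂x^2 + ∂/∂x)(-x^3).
3 x \left(2 - x\right)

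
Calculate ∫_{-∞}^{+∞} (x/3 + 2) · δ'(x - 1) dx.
- \frac{1}{3}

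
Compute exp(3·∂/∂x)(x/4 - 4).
\frac{x}{4} - \frac{13}{4}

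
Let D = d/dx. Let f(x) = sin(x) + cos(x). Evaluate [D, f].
- \sin{\left(x \right)} + \cos{\left(x \right)}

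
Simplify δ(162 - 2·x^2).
\frac{\delta(x - 9) + \delta(x + 9)}{36}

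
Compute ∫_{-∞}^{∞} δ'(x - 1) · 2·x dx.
-2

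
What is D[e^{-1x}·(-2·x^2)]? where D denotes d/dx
2 x \left(x - 2\right) e^{- x}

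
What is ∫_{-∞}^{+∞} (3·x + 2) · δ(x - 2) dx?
8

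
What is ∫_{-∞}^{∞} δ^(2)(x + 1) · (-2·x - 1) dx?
0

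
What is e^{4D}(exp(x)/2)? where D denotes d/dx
\frac{e^{x + 4}}{2}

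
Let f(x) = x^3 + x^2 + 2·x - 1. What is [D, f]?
3 x^{2} + 2 x + 2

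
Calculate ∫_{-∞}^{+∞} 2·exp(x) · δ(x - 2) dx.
2 e^{2}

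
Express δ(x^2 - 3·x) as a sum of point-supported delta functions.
\frac{\delta(x - 3) + \delta(x)}{3}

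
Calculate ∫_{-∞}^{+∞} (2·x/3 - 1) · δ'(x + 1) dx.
- \frac{2}{3}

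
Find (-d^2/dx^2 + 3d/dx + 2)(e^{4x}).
- 2 e^{4 x}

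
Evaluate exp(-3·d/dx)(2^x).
2^{x - 3}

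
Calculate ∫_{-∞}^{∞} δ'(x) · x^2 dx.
0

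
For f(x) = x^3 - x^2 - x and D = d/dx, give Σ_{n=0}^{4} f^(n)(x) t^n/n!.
t^{3} + t^{2} \left(3 x - 1\right) - t \left(- 3 x^{2} + 2 x + 1\right) + x^{3} - x^{2} - x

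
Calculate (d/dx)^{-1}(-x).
- \frac{x^{2}}{2}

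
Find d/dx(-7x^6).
- 42 x^{5}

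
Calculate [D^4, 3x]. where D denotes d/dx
12D^{3}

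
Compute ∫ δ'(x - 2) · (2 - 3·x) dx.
3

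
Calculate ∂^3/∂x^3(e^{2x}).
8 e^{2 x}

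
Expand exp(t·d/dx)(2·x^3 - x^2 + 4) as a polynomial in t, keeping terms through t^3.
2 t^{3} + t^{2} \left(6 x - 1\right) + 2 t x \left(3 x - 1\right) + 2 x^{3} - x^{2} + 4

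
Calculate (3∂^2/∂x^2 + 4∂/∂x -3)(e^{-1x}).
- 4 e^{- x}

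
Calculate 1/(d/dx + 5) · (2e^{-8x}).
- \frac{2 e^{- 8 x}}{3}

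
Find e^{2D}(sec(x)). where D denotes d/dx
\sec{\left(x + 2 \right)}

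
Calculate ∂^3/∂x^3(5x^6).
600 x^{3}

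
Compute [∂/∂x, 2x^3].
6 x^{2}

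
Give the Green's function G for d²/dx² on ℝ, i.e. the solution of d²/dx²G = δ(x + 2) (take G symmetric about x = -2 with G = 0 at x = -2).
\frac{|x + 2|}{2}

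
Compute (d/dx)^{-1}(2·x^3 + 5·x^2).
\frac{x^{4}}{2} + \frac{5 x^{3}}{3}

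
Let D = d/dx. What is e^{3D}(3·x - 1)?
3 x + 8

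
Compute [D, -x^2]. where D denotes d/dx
- 2 x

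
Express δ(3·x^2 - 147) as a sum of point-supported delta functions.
\frac{\delta(x - 7) + \delta(x + 7)}{42}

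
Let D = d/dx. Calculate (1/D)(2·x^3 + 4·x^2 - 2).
\frac{x^{4}}{2} + \frac{4 x^{3}}{3} - 2 x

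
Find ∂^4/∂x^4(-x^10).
- 5040 x^{6}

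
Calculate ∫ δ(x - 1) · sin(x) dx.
\sin{\left(1 \right)}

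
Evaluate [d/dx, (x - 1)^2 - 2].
2 x - 2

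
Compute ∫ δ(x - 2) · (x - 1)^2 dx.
1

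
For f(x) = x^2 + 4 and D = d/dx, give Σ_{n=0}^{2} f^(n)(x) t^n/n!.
t^{2} + 2 t x + x^{2} + 4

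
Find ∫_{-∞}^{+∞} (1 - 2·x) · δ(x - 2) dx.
-3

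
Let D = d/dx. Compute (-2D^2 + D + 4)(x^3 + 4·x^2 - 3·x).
4 x^{3} + 19 x^{2} - 16 x - 19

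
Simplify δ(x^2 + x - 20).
\frac{\delta(x - 4) + \delta(x + 5)}{9}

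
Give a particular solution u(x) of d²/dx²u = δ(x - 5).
\frac{|x - 5|}{2}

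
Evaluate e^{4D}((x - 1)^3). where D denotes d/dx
x^{3} + 9 x^{2} + 27 x + 27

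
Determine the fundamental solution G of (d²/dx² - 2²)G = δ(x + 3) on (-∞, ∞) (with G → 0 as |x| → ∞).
-\frac{e^{-2|x + 3|}}{4}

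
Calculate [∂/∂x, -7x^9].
- 63 x^{8}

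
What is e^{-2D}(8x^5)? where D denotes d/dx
8 x^{5} - 80 x^{4} + 320 x^{3} - 640 x^{2} + 640 x - 256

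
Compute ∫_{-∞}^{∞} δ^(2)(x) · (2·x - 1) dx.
0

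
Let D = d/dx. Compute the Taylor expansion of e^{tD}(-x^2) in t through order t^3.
- t^{2} - 2 t x - x^{2}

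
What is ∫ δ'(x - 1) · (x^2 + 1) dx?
-2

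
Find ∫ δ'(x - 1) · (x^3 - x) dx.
-2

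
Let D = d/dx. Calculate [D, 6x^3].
18 x^{2}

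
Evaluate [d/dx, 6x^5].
30 x^{4}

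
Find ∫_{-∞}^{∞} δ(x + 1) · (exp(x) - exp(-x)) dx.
- 2 \sinh{\left(1 \right)}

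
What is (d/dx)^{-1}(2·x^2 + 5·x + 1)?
\frac{2 x^{3}}{3} + \frac{5 x^{2}}{2} + x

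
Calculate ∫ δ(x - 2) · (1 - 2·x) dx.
-3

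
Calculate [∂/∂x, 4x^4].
16 x^{3}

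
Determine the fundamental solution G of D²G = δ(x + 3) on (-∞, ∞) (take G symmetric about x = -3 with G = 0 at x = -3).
\frac{|x + 3|}{2}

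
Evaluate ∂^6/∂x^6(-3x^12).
- 1995840 x^{6}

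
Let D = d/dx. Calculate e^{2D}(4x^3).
4 x^{3} + 24 x^{2} + 48 x + 32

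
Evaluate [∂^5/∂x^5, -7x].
-35\frac{d^{4}}{dx^{4}}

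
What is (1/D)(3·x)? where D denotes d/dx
\frac{3 x^{2}}{2}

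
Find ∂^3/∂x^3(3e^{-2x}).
- 24 e^{- 2 x}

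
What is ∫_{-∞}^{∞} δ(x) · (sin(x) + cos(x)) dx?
1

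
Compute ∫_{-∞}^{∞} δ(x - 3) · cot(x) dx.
\cot{\left(3 \right)}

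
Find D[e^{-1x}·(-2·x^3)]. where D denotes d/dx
2 x^{2} \left(x - 3\right) e^{- x}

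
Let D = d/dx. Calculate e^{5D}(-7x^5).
- 7 x^{5} - 175 x^{4} - 1750 x^{3} - 8750 x^{2} - 21875 x - 21875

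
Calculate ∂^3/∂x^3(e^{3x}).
27 e^{3 x}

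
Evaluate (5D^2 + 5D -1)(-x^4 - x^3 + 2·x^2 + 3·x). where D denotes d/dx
x^{4} - 19 x^{3} - 77 x^{2} - 13 x + 35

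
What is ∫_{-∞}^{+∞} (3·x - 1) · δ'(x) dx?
-3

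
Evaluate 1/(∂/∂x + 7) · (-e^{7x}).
- \frac{e^{7 x}}{14}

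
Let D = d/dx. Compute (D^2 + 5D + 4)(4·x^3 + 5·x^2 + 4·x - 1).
16 x^{3} + 80 x^{2} + 90 x + 26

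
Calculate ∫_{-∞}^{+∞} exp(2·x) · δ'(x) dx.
-2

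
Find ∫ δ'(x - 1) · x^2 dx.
-2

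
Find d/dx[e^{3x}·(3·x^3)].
9 x^{2} \left(x + 1\right) e^{3 x}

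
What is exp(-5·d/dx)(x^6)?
x^{6} - 30 x^{5} + 375 x^{4} - 2500 x^{3} + 9375 x^{2} - 18750 x + 15625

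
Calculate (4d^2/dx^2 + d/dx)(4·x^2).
8 x + 32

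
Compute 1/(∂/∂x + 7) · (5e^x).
\frac{5 e^{x}}{8}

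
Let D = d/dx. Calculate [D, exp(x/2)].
\frac{e^{\frac{x}{2}}}{2}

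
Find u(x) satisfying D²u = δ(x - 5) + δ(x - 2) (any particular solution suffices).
\frac{|x - 5|}{2} + \frac{|x - 2|}{2}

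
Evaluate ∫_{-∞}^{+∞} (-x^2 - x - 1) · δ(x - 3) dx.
-13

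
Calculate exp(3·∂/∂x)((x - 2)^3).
x^{3} + 3 x^{2} + 3 x + 1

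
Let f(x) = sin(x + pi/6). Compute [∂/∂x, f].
\cos{\left(x + \frac{\pi}{6} \right)}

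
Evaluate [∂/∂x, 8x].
8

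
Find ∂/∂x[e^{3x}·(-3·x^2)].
3 x \left(- 3 x - 2\right) e^{3 x}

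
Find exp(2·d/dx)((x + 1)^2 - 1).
x^{2} + 6 x + 8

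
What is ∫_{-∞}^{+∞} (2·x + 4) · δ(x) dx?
4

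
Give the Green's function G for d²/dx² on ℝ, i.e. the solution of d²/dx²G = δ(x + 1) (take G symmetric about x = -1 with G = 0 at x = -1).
\frac{|x + 1|}{2}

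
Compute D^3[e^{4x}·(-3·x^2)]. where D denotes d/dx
\left(- 192 x^{2} - 288 x - 72\right) e^{4 x}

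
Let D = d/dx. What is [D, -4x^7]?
- 28 x^{6}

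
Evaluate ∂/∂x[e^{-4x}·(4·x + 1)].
- 16 x e^{- 4 x}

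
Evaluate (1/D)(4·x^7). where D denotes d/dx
\frac{x^{8}}{2}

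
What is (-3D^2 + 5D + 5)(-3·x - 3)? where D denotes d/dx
- 15 x - 30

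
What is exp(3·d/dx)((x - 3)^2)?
x^{2}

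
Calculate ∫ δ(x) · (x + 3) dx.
3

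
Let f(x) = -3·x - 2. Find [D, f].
-3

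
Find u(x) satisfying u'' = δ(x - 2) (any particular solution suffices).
\frac{|x - 2|}{2}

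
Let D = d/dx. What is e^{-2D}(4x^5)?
4 x^{5} - 40 x^{4} + 160 x^{3} - 320 x^{2} + 320 x - 128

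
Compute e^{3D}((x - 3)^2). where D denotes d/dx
x^{2}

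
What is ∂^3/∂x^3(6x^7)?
1260 x^{4}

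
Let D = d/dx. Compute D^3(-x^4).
- 24 x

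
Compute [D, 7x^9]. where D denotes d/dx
63 x^{8}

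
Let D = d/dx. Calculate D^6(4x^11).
1330560 x^{5}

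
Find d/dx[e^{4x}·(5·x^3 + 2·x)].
\left(20 x^{3} + 15 x^{2} + 8 x + 2\right) e^{4 x}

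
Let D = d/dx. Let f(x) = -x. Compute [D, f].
-1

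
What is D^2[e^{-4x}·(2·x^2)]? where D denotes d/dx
4 \left(8 x^{2} - 8 x + 1\right) e^{- 4 x}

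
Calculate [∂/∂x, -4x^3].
- 12 x^{2}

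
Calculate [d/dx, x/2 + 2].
\frac{1}{2}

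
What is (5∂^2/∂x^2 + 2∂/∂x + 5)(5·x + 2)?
25 x + 20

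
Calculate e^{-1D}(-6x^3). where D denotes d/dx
- 6 x^{3} + 18 x^{2} - 18 x + 6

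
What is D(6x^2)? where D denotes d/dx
12 x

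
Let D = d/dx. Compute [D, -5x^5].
- 25 x^{4}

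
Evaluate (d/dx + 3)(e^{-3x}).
0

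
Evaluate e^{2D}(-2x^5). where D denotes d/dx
- 2 x^{5} - 20 x^{4} - 80 x^{3} - 160 x^{2} - 160 x - 64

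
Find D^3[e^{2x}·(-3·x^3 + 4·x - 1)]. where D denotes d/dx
\left(- 24 x^{3} - 108 x^{2} - 76 x + 22\right) e^{2 x}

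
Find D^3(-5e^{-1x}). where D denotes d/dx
5 e^{- x}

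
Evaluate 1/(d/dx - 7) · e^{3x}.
- \frac{e^{3 x}}{4}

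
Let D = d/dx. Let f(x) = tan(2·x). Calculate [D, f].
\frac{2}{\cos^{2}{\left(2 x \right)}}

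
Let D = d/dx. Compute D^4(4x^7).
3360 x^{3}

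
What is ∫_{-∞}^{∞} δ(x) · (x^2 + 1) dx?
1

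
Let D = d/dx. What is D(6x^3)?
18 x^{2}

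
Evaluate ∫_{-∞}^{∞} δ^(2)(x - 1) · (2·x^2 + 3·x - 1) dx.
4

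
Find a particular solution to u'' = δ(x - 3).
\frac{|x - 3|}{2}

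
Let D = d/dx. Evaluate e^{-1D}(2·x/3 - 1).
\frac{2 x}{3} - \frac{5}{3}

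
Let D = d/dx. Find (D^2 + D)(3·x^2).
6 x + 6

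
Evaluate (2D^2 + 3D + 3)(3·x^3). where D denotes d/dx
9 x \left(x^{2} + 3 x + 4\right)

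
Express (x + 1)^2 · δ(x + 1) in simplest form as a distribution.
0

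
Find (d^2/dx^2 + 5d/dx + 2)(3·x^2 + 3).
6 x^{2} + 30 x + 12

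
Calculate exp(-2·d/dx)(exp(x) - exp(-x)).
- e^{2 - x} + e^{x - 2}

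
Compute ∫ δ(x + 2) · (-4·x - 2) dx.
6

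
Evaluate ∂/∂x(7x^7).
49 x^{6}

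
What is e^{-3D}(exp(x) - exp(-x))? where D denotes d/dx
- e^{3 - x} + e^{x - 3}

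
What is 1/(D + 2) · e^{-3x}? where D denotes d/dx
- e^{- 3 x}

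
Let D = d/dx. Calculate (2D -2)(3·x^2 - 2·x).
- 6 x^{2} + 16 x - 4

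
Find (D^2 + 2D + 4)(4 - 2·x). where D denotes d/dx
12 - 8 x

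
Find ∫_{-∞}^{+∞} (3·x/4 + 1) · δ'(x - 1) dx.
- \frac{3}{4}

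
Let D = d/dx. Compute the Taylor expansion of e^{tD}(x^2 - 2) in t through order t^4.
t^{2} + 2 t x + x^{2} - 2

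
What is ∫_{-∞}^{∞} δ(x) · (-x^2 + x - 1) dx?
-1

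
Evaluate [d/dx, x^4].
4 x^{3}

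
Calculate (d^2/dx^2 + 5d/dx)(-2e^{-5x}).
0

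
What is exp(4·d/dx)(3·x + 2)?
3 x + 14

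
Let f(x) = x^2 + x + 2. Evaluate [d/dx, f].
2 x + 1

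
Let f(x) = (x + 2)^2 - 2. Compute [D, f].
2 x + 4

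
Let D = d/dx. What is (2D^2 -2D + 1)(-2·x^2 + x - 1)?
- 2 x^{2} + 9 x - 11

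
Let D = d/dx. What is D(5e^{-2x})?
- 10 e^{- 2 x}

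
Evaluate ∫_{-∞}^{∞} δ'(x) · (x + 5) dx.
-1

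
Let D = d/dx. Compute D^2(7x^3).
42 x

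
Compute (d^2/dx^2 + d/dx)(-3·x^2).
- 6 x - 6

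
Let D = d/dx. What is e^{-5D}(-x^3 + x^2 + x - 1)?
- x^{3} + 16 x^{2} - 84 x + 144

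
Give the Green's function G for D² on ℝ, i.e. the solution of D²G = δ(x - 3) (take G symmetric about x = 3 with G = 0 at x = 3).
\frac{|x - 3|}{2}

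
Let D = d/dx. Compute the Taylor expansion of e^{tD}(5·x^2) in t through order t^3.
5 t^{2} + 10 t x + 5 x^{2}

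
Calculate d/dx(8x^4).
32 x^{3}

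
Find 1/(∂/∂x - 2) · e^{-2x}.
- \frac{e^{- 2 x}}{4}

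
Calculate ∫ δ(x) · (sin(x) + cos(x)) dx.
1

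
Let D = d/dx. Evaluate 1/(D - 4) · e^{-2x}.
- \frac{e^{- 2 x}}{6}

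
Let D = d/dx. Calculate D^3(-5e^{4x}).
- 320 e^{4 x}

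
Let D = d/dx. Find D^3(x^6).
120 x^{3}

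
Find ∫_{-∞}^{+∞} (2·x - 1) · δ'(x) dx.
-2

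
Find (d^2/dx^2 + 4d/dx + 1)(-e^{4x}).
- 33 e^{4 x}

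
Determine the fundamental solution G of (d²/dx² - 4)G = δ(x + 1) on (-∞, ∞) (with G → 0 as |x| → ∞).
-\frac{e^{-2|x + 1|}}{4}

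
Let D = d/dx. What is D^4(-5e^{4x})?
- 1280 e^{4 x}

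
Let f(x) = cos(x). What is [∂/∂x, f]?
- \sin{\left(x \right)}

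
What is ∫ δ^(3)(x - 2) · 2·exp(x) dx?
- 2 e^{2}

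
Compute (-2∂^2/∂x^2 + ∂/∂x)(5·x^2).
10 x - 20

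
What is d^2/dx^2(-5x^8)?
- 280 x^{6}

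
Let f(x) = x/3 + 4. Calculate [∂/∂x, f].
\frac{1}{3}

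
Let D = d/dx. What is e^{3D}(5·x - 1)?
5 x + 14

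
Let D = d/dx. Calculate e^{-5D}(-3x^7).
- 3 x^{7} + 105 x^{6} - 1575 x^{5} + 13125 x^{4} - 65625 x^{3} + 196875 x^{2} - 328125 x + 234375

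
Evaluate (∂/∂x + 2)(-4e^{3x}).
- 20 e^{3 x}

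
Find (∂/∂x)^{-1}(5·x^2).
\frac{5 x^{3}}{3}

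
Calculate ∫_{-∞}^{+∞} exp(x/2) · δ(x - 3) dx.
e^{\frac{3}{2}}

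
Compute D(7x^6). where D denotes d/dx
42 x^{5}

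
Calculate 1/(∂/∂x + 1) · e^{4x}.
\frac{e^{4 x}}{5}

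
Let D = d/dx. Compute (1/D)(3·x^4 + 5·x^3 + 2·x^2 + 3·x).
\frac{3 x^{5}}{5} + \frac{5 x^{4}}{4} + \frac{2 x^{3}}{3} + \frac{3 x^{2}}{2}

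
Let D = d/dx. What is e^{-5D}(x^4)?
x^{4} - 20 x^{3} + 150 x^{2} - 500 x + 625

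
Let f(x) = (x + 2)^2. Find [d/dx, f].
2 x + 4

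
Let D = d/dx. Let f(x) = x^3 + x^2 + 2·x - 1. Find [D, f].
3 x^{2} + 2 x + 2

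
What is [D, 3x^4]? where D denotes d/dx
12 x^{3}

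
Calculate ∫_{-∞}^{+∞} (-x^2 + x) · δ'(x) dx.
-1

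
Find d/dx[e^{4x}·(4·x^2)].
8 x \left(2 x + 1\right) e^{4 x}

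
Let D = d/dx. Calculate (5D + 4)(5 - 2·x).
10 - 8 x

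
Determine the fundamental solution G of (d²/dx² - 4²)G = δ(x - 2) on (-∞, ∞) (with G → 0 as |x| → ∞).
-\frac{e^{-4|x - 2|}}{8}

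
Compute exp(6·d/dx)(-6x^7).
- 6 x^{7} - 252 x^{6} - 4536 x^{5} - 45360 x^{4} - 272160 x^{3} - 979776 x^{2} - 1959552 x - 1679616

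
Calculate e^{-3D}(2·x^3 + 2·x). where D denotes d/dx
2 x^{3} - 18 x^{2} + 56 x - 60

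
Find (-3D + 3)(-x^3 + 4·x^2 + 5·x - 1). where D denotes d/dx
- 3 x^{3} + 21 x^{2} - 9 x - 18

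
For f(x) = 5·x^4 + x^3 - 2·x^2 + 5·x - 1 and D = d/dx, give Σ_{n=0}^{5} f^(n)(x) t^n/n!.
5 t^{4} + t^{3} \left(20 x + 1\right) + t^{2} \left(30 x^{2} + 3 x - 2\right) + t \left(20 x^{3} + 3 x^{2} - 4 x + 5\right) + 5 x^{4} + x^{3} - 2 x^{2} + 5 x - 1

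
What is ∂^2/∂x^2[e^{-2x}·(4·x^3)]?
8 x \left(2 x^{2} - 6 x + 3\right) e^{- 2 x}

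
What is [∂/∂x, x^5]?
5 x^{4}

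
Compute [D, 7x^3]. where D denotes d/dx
21 x^{2}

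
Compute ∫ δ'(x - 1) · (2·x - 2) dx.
-2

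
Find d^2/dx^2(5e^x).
5 e^{x}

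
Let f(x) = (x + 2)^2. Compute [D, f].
2 x + 4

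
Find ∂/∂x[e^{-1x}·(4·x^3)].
4 x^{2} \left(3 - x\right) e^{- x}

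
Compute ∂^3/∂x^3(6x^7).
1260 x^{4}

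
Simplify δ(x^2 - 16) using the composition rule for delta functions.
\frac{\delta(x - 4) + \delta(x + 4)}{8}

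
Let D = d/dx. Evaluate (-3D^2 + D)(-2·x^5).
10 x^{3} \left(12 - x\right)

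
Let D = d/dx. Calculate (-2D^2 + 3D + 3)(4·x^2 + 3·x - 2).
12 x^{2} + 33 x - 13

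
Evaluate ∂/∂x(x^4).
4 x^{3}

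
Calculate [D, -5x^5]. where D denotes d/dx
- 25 x^{4}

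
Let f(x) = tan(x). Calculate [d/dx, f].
\frac{1}{\cos^{2}{\left(x \right)}}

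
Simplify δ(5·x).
\frac{\delta(x)}{5}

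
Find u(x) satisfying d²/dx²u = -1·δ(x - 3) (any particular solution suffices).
-\frac{|x - 3|}{2}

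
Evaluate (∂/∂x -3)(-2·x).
6 x - 2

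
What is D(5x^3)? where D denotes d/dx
15 x^{2}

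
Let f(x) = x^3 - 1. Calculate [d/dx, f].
3 x^{2}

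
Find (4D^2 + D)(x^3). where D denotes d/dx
3 x \left(x + 8\right)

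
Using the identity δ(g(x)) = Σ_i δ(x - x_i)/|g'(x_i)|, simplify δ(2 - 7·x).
\frac{\delta(x - 2/7)}{7}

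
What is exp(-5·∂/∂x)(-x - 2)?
3 - x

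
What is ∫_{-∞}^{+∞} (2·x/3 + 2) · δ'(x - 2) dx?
- \frac{2}{3}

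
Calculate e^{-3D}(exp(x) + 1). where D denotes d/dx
e^{x - 3} + 1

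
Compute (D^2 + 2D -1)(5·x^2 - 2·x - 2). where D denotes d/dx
- 5 x^{2} + 22 x + 8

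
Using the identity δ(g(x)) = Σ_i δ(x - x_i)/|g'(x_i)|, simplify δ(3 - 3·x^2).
\frac{\delta(x - 1) + \delta(x + 1)}{6}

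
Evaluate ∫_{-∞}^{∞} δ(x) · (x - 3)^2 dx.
9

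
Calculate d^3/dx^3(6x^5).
360 x^{2}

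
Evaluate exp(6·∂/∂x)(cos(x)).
\cos{\left(x + 6 \right)}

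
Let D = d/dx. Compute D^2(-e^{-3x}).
- 9 e^{- 3 x}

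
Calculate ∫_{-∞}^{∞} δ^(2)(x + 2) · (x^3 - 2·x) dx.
-12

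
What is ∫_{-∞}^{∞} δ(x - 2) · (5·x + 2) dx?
12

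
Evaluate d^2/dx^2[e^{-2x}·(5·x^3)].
10 x \left(2 x^{2} - 6 x + 3\right) e^{- 2 x}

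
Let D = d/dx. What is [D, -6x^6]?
- 36 x^{5}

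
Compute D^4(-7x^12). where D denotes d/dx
- 83160 x^{8}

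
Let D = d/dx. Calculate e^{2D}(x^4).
x^{4} + 8 x^{3} + 24 x^{2} + 32 x + 16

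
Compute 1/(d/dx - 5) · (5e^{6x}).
5 e^{6 x}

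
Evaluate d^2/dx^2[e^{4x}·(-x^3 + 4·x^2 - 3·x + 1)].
2 x \left(- 8 x^{2} + 20 x + 5\right) e^{4 x}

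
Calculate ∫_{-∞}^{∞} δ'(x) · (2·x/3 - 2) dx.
- \frac{2}{3}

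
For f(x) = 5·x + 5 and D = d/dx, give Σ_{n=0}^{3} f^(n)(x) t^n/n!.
5 t + 5 x + 5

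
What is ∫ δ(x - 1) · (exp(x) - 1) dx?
-1 + e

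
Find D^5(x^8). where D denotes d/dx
6720 x^{3}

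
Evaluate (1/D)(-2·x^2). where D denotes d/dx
- \frac{2 x^{3}}{3}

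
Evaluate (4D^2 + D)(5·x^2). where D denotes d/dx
10 x + 40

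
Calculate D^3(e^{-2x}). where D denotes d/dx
- 8 e^{- 2 x}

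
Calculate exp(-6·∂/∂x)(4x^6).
4 x^{6} - 144 x^{5} + 2160 x^{4} - 17280 x^{3} + 77760 x^{2} - 186624 x + 186624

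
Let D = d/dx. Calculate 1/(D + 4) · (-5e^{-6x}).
\frac{5 e^{- 6 x}}{2}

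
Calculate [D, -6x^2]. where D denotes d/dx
- 12 x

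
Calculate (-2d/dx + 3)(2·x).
6 x - 4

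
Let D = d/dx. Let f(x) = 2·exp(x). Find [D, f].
2 e^{x}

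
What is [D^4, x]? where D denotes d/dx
4D^{3}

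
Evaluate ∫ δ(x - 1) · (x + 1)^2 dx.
4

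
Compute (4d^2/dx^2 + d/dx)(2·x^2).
4 x + 16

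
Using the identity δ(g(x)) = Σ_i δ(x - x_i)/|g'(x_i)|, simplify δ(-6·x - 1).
\frac{\delta(x + 1/6)}{6}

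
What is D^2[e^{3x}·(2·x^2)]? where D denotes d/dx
\left(18 x^{2} + 24 x + 4\right) e^{3 x}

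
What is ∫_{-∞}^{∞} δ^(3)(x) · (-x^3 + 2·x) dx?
6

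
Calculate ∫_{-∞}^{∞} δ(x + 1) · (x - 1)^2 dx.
4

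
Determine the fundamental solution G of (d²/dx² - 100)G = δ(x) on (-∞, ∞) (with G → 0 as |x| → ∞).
-\frac{e^{-10|x|}}{20}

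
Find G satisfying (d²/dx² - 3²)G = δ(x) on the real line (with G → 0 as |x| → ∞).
-\frac{e^{-3|x|}}{6}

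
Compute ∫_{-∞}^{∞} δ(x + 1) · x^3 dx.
-1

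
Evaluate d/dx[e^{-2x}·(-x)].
\left(2 x - 1\right) e^{- 2 x}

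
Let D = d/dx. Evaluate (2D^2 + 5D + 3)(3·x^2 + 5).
9 x^{2} + 30 x + 27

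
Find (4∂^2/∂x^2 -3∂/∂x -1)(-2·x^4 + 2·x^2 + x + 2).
2 x^{4} + 24 x^{3} - 98 x^{2} - 13 x + 11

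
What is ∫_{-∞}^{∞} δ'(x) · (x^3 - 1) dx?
0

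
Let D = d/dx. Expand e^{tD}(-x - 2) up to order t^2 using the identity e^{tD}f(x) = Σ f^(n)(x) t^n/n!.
- t - x - 2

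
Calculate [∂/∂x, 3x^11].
33 x^{10}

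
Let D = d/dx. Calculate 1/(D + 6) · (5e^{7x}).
\frac{5 e^{7 x}}{13}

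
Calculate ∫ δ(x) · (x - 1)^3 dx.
-1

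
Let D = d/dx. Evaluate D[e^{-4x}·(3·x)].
3 \left(1 - 4 x\right) e^{- 4 x}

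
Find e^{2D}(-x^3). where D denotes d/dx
- x^{3} - 6 x^{2} - 12 x - 8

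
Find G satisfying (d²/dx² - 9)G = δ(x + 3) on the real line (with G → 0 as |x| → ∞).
-\frac{e^{-3|x + 3|}}{6}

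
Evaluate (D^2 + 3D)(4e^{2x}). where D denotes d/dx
40 e^{2 x}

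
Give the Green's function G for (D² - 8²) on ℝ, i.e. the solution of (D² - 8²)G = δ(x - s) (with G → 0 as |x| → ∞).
-\frac{e^{-8|x-s|}}{16}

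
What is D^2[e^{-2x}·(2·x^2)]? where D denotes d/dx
4 \left(2 x^{2} - 4 x + 1\right) e^{- 2 x}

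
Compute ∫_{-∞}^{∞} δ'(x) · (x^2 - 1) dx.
0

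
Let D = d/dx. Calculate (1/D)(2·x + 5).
x^{2} + 5 x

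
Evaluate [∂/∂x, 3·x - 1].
3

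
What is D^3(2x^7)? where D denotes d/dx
420 x^{4}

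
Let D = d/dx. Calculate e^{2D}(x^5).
x^{5} + 10 x^{4} + 40 x^{3} + 80 x^{2} + 80 x + 32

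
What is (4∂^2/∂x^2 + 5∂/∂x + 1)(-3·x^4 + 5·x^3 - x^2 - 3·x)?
- 3 x^{4} - 55 x^{3} - 70 x^{2} + 107 x - 23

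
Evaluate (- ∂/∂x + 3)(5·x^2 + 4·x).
15 x^{2} + 2 x - 4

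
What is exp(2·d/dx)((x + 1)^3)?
x^{3} + 9 x^{2} + 27 x + 27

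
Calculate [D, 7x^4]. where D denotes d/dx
28 x^{3}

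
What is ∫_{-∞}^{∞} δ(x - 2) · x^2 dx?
4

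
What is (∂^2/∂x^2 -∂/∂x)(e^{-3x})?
12 e^{- 3 x}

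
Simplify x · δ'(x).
-\delta(x)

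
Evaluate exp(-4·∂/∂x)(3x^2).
3 x^{2} - 24 x + 48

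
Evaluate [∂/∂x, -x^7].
- 7 x^{6}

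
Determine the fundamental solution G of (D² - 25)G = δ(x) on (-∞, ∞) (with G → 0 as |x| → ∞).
-\frac{e^{-5|x|}}{10}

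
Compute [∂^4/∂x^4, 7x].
28\frac{d^{3}}{dx^{3}}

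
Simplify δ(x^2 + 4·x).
\frac{\delta(x + 4) + \delta(x)}{4}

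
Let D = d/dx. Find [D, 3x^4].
12 x^{3}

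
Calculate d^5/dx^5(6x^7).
15120 x^{2}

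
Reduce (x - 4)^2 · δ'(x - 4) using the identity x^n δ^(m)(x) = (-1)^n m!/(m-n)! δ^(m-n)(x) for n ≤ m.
0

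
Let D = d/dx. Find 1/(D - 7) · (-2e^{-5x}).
\frac{e^{- 5 x}}{6}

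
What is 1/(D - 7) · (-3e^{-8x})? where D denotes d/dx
\frac{e^{- 8 x}}{5}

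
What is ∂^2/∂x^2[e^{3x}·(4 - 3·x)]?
\left(18 - 27 x\right) e^{3 x}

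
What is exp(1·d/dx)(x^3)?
x^{3} + 3 x^{2} + 3 x + 1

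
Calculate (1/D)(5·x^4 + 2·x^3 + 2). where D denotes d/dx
x^{5} + \frac{x^{4}}{2} + 2 x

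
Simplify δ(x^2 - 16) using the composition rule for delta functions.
\frac{\delta(x - 4) + \delta(x + 4)}{8}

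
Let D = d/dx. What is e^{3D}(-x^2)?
- x^{2} - 6 x - 9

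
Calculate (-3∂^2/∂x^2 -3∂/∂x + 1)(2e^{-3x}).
- 34 e^{- 3 x}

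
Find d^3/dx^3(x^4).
24 x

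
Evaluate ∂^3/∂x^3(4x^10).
2880 x^{7}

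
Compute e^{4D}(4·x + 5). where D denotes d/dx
4 x + 21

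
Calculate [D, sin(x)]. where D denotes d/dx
\cos{\left(x \right)}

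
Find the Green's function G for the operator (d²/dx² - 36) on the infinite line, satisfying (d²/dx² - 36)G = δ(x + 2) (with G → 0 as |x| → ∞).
-\frac{e^{-6|x + 2|}}{12}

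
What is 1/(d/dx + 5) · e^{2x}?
\frac{e^{2 x}}{7}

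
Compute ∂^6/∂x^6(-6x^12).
- 3991680 x^{6}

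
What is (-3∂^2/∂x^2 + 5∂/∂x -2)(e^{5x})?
- 52 e^{5 x}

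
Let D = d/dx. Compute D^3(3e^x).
3 e^{x}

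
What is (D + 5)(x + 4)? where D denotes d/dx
5 x + 21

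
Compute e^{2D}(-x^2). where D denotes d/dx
- x^{2} - 4 x - 4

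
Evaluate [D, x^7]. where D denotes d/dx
7 x^{6}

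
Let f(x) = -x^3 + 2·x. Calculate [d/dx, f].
2 - 3 x^{2}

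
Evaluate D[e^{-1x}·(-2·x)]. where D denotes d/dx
2 \left(x - 1\right) e^{- x}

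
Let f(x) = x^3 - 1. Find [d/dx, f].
3 x^{2}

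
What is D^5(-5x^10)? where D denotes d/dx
- 151200 x^{5}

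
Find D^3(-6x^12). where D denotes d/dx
- 7920 x^{9}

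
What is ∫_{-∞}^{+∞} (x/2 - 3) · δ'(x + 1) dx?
- \frac{1}{2}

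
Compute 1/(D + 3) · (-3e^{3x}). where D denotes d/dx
- \frac{e^{3 x}}{2}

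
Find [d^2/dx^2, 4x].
8\frac{d}{dx}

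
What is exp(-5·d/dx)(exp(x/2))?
e^{\frac{x}{2} - \frac{5}{2}}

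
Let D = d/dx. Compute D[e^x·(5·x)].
5 \left(x + 1\right) e^{x}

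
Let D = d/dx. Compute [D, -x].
-1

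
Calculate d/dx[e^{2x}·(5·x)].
\left(10 x + 5\right) e^{2 x}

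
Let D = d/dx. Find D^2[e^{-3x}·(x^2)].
\left(9 x^{2} - 12 x + 2\right) e^{- 3 x}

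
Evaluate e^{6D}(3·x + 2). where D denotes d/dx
3 x + 20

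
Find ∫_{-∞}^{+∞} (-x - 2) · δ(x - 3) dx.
-5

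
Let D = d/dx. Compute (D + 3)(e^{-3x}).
0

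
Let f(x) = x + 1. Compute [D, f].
1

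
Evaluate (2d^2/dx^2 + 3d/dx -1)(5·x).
15 - 5 x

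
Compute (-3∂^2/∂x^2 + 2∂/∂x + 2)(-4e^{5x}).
252 e^{5 x}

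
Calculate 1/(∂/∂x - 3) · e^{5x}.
\frac{e^{5 x}}{2}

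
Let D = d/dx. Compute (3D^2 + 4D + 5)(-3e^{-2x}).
- 27 e^{- 2 x}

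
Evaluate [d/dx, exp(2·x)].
2 e^{2 x}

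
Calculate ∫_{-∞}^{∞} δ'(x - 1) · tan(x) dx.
- \tan^{2}{\left(1 \right)} - 1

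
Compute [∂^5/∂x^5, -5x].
-25\frac{d^{4}}{dx^{4}}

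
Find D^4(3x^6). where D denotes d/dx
1080 x^{2}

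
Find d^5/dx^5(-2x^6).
- 1440 x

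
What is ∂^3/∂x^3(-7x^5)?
- 420 x^{2}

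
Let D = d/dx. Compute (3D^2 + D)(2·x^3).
6 x \left(x + 6\right)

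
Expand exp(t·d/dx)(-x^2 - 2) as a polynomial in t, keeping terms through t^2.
- t^{2} - 2 t x - x^{2} - 2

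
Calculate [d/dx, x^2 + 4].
2 x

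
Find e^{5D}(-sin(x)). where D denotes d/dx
- \sin{\left(x + 5 \right)}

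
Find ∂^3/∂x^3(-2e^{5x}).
- 250 e^{5 x}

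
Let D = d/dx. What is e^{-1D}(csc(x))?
\csc{\left(x - 1 \right)}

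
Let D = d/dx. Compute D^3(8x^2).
0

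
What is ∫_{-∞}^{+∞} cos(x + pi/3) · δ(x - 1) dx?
\cos{\left(1 + \frac{\pi}{3} \right)}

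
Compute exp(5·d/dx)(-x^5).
- x^{5} - 25 x^{4} - 250 x^{3} - 1250 x^{2} - 3125 x - 3125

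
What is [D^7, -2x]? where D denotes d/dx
-14D^{6}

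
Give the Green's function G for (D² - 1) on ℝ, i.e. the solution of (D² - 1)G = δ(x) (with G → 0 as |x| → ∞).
-\frac{e^{-|x|}}{2}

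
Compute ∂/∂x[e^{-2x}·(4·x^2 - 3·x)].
\left(- 8 x^{2} + 14 x - 3\right) e^{- 2 x}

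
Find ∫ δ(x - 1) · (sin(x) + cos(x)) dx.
\cos{\left(1 \right)} + \sin{\left(1 \right)}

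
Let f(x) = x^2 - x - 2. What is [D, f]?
2 x - 1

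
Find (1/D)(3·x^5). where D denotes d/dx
\frac{x^{6}}{2}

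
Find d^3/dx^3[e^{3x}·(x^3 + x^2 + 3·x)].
\left(27 x^{3} + 108 x^{2} + 189 x + 105\right) e^{3 x}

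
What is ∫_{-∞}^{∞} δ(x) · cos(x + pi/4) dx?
\frac{\sqrt{2}}{2}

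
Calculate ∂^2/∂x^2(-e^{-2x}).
- 4 e^{- 2 x}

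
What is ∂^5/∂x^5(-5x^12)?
- 475200 x^{7}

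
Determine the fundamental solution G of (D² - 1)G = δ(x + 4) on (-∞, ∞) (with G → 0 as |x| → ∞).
-\frac{e^{-|x + 4|}}{2}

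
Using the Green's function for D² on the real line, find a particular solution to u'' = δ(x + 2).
\frac{|x + 2|}{2}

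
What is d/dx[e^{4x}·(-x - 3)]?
\left(- 4 x - 13\right) e^{4 x}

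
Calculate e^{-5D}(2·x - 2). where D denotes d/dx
2 x - 12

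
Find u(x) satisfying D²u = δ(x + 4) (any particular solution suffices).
\frac{|x + 4|}{2}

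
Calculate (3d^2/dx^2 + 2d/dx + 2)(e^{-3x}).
23 e^{- 3 x}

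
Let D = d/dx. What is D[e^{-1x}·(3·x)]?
3 \left(1 - x\right) e^{- x}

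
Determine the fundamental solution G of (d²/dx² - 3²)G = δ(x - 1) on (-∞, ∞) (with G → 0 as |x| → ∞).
-\frac{e^{-3|x - 1|}}{6}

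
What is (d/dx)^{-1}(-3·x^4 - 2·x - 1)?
- \frac{3 x^{5}}{5} - x^{2} - x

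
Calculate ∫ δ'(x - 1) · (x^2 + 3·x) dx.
-5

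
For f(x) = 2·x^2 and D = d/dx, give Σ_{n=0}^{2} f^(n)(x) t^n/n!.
2 t^{2} + 4 t x + 2 x^{2}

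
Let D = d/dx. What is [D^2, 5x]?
10D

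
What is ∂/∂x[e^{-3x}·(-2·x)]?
2 \left(3 x - 1\right) e^{- 3 x}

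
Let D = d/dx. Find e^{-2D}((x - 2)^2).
x^{2} - 8 x + 16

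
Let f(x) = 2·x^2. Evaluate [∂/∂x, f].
4 x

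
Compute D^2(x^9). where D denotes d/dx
72 x^{7}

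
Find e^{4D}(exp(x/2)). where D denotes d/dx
e^{\frac{x}{2} + 2}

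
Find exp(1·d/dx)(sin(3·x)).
\sin{\left(3 x + 3 \right)}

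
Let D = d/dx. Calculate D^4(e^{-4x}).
256 e^{- 4 x}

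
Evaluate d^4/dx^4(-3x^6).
- 1080 x^{2}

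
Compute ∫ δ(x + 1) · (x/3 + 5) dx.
\frac{14}{3}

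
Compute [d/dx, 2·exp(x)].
2 e^{x}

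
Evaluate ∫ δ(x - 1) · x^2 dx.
1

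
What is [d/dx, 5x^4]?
20 x^{3}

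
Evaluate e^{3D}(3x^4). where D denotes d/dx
3 x^{4} + 36 x^{3} + 162 x^{2} + 324 x + 243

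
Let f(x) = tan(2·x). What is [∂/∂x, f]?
\frac{2}{\cos^{2}{\left(2 x \right)}}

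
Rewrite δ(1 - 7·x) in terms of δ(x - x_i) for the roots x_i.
\frac{\delta(x - 1/7)}{7}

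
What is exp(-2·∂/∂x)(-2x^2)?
- 2 x^{2} + 8 x - 8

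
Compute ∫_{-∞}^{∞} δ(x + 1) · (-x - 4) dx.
-3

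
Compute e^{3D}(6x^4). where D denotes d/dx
6 x^{4} + 72 x^{3} + 324 x^{2} + 648 x + 486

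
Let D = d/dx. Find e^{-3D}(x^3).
x^{3} - 9 x^{2} + 27 x - 27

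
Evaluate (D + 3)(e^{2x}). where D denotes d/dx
5 e^{2 x}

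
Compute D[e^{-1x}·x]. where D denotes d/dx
\left(1 - x\right) e^{- x}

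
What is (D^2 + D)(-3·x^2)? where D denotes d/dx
- 6 x - 6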